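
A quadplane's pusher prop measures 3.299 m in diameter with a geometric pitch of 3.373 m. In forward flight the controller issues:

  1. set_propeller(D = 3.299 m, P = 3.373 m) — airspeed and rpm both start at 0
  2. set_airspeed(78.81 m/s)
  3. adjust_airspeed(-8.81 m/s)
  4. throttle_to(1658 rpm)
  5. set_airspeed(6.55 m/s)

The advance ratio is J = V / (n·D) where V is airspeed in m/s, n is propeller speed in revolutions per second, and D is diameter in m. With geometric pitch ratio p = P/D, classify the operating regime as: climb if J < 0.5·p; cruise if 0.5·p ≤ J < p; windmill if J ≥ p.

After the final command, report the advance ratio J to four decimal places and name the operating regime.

set_propeller: D = 3.299 m, P = 3.373 m (p = P/D = 1.022431); state ← (V=0, rpm=0)
set_airspeed(78.81): V ← 78.81 m/s
adjust_airspeed(-8.81): V ← 78.81 -8.81 = 70 m/s
throttle_to(1658): rpm ← 1658
set_airspeed(6.55): V ← 6.55 m/s
final state: V = 6.55 m/s, rpm = 1658 → n = rpm/60 = 27.633333 rev/s
J = V / (n·D) = 6.55 / (27.633333 × 3.299) = 0.071850
regime bands: climb J<0.5112 | cruise [0.5112, 1.0224) | windmill J≥1.0224
J = 0.0718 → climb

J = 0.0718, regime = climb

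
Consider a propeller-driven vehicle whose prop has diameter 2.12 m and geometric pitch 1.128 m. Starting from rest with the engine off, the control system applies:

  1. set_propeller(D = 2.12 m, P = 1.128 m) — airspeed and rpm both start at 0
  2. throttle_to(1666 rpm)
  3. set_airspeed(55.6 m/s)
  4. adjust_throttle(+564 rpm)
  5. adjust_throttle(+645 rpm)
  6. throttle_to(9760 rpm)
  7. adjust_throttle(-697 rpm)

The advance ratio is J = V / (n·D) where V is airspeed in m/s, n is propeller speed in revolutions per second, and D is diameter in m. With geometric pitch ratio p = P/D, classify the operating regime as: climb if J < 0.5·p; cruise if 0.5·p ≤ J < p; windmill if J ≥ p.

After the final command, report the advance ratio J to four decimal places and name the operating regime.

set_propeller: D = 2.12 m, P = 1.128 m (p = P/D = 0.532075); state ← (V=0, rpm=0)
throttle_to(1666): rpm ← 1666
set_airspeed(55.6): V ← 55.6 m/s
adjust_throttle(+564): rpm ← 1666 +564 = 2230
adjust_throttle(+645): rpm ← 2230 +645 = 2875
throttle_to(9760): rpm ← 9760
adjust_throttle(-697): rpm ← 9760 -697 = 9063
final state: V = 55.6 m/s, rpm = 9063 → n = rpm/60 = 151.050000 rev/s
J = V / (n·D) = 55.6 / (151.050000 × 2.12) = 0.173627
regime bands: climb J<0.2660 | cruise [0.2660, 0.5321) | windmill J≥0.5321
J = 0.1736 → climb

J = 0.1736, regime = climb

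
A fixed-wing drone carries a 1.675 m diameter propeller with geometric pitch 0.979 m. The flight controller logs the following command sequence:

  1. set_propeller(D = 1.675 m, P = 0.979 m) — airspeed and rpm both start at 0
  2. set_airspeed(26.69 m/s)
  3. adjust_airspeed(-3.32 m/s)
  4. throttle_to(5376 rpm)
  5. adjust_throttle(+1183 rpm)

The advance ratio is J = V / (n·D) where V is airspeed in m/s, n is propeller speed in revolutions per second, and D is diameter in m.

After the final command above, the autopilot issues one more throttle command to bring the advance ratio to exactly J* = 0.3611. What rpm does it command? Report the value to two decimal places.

rpm = 2318.29

set_propeller: D = 1.675 m, P = 0.979 m (p = P/D = 0.584478); state ← (V=0, rpm=0)
set_airspeed(26.69): V ← 26.69 m/s
adjust_airspeed(-3.32): V ← 26.69 -3.32 = 23.37 m/s
throttle_to(5376): rpm ← 5376
adjust_throttle(+1183): rpm ← 5376 +1183 = 6559
final state: V = 23.37 m/s, rpm = 6559 → n = rpm/60 = 109.316667 rev/s
target J* = 0.3611; solve J* = V/(n·D) for n: n = V/(J*·D) = 23.37/(0.3611 × 1.675) = 38.638158 rev/s
rpm = 60·n = 2318.289472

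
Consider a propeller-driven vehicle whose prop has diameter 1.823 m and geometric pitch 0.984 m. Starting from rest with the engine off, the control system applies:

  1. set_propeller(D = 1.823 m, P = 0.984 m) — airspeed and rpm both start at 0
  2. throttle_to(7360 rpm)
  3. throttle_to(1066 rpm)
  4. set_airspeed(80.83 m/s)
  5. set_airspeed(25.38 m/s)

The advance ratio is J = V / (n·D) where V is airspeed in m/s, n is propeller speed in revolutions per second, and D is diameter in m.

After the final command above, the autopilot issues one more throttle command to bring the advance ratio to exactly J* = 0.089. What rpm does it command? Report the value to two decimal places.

rpm = 9385.69

set_propeller: D = 1.823 m, P = 0.984 m (p = P/D = 0.539770); state ← (V=0, rpm=0)
throttle_to(7360): rpm ← 7360
throttle_to(1066): rpm ← 1066
set_airspeed(80.83): V ← 80.83 m/s
set_airspeed(25.38): V ← 25.38 m/s
final state: V = 25.38 m/s, rpm = 1066 → n = rpm/60 = 17.766667 rev/s
target J* = 0.089; solve J* = V/(n·D) for n: n = V/(J*·D) = 25.38/(0.089 × 1.823) = 156.428162 rev/s
rpm = 60·n = 9385.689720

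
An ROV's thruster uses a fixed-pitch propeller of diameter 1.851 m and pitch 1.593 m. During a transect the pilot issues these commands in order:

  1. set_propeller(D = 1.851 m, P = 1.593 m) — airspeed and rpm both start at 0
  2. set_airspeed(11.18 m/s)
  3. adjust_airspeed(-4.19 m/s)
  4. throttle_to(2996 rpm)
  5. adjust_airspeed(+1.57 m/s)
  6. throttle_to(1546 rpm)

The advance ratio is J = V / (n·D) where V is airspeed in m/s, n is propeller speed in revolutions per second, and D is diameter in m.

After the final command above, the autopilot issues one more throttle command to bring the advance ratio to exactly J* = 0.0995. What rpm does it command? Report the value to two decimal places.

rpm = 2788.66

set_propeller: D = 1.851 m, P = 1.593 m (p = P/D = 0.860616); state ← (V=0, rpm=0)
set_airspeed(11.18): V ← 11.18 m/s
adjust_airspeed(-4.19): V ← 11.18 -4.19 = 6.99 m/s
throttle_to(2996): rpm ← 2996
adjust_airspeed(+1.57): V ← 6.99 +1.57 = 8.56 m/s
throttle_to(1546): rpm ← 1546
final state: V = 8.56 m/s, rpm = 1546 → n = rpm/60 = 25.766667 rev/s
target J* = 0.0995; solve J* = V/(n·D) for n: n = V/(J*·D) = 8.56/(0.0995 × 1.851) = 46.477661 rev/s
rpm = 60·n = 2788.659668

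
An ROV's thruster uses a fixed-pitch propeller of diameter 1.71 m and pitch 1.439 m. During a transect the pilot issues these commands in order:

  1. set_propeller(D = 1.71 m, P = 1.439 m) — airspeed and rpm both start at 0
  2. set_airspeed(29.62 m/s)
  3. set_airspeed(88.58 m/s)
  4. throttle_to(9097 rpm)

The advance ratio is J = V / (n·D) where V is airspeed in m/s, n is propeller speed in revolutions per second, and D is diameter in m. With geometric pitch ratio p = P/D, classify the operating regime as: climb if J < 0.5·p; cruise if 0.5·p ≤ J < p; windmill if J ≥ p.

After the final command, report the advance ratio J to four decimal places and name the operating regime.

J = 0.3417, regime = climb

set_propeller: D = 1.71 m, P = 1.439 m (p = P/D = 0.841520); state ← (V=0, rpm=0)
set_airspeed(29.62): V ← 29.62 m/s
set_airspeed(88.58): V ← 88.58 m/s
throttle_to(9097): rpm ← 9097
final state: V = 88.58 m/s, rpm = 9097 → n = rpm/60 = 151.616667 rev/s
J = V / (n·D) = 88.58 / (151.616667 × 1.71) = 0.341659
regime bands: climb J<0.4208 | cruise [0.4208, 0.8415) | windmill J≥0.8415
J = 0.3417 → climb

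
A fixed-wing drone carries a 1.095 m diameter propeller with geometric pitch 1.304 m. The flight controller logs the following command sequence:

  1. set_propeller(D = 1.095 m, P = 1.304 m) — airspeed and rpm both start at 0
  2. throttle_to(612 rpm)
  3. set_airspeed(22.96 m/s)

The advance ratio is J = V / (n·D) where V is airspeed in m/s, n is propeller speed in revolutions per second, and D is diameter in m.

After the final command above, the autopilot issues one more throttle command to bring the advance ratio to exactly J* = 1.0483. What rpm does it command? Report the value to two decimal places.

set_propeller: D = 1.095 m, P = 1.304 m (p = P/D = 1.190868); state ← (V=0, rpm=0)
throttle_to(612): rpm ← 612
set_airspeed(22.96): V ← 22.96 m/s
final state: V = 22.96 m/s, rpm = 612 → n = rpm/60 = 10.200000 rev/s
target J* = 1.0483; solve J* = V/(n·D) for n: n = V/(J*·D) = 22.96/(1.0483 × 1.095) = 20.001943 rev/s
rpm = 60·n = 1200.116562

rpm = 1200.12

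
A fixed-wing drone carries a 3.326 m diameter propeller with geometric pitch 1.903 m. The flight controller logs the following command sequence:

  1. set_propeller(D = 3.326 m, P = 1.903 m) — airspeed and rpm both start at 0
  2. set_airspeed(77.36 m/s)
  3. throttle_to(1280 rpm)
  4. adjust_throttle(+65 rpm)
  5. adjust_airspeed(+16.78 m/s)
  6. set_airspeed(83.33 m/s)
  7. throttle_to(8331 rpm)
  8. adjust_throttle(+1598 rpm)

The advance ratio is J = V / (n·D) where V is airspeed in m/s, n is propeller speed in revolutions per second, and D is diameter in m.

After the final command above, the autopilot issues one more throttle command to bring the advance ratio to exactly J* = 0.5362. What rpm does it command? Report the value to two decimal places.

set_propeller: D = 3.326 m, P = 1.903 m (p = P/D = 0.572159); state ← (V=0, rpm=0)
set_airspeed(77.36): V ← 77.36 m/s
throttle_to(1280): rpm ← 1280
adjust_throttle(+65): rpm ← 1280 +65 = 1345
adjust_airspeed(+16.78): V ← 77.36 +16.78 = 94.14 m/s
set_airspeed(83.33): V ← 83.33 m/s
throttle_to(8331): rpm ← 8331
adjust_throttle(+1598): rpm ← 8331 +1598 = 9929
final state: V = 83.33 m/s, rpm = 9929 → n = rpm/60 = 165.483333 rev/s
target J* = 0.5362; solve J* = V/(n·D) for n: n = V/(J*·D) = 83.33/(0.5362 × 3.326) = 46.725325 rev/s
rpm = 60·n = 2803.519477

rpm = 2803.52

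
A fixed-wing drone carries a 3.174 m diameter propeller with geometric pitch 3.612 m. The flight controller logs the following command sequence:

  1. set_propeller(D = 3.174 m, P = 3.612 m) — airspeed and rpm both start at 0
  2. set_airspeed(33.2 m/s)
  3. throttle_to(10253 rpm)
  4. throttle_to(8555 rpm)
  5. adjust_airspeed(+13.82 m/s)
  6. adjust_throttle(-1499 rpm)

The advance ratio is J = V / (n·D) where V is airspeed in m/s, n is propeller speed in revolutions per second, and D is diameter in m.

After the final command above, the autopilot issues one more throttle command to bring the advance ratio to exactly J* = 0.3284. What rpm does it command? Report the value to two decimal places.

set_propeller: D = 3.174 m, P = 3.612 m (p = P/D = 1.137996); state ← (V=0, rpm=0)
set_airspeed(33.2): V ← 33.2 m/s
throttle_to(10253): rpm ← 10253
throttle_to(8555): rpm ← 8555
adjust_airspeed(+13.82): V ← 33.2 +13.82 = 47.02 m/s
adjust_throttle(-1499): rpm ← 8555 -1499 = 7056
final state: V = 47.02 m/s, rpm = 7056 → n = rpm/60 = 117.600000 rev/s
target J* = 0.3284; solve J* = V/(n·D) for n: n = V/(J*·D) = 47.02/(0.3284 × 3.174) = 45.109972 rev/s
rpm = 60·n = 2706.598298

rpm = 2706.60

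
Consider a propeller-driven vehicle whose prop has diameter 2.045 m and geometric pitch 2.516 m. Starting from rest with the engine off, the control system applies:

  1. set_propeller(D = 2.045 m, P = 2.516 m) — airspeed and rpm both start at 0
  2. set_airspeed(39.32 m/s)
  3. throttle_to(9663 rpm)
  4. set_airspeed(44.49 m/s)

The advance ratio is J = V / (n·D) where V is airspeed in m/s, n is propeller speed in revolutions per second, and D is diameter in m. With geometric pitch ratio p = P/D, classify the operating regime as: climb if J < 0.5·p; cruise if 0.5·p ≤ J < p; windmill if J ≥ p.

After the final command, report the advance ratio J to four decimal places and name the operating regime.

set_propeller: D = 2.045 m, P = 2.516 m (p = P/D = 1.230318); state ← (V=0, rpm=0)
set_airspeed(39.32): V ← 39.32 m/s
throttle_to(9663): rpm ← 9663
set_airspeed(44.49): V ← 44.49 m/s
final state: V = 44.49 m/s, rpm = 9663 → n = rpm/60 = 161.050000 rev/s
J = V / (n·D) = 44.49 / (161.050000 × 2.045) = 0.135085
regime bands: climb J<0.6152 | cruise [0.6152, 1.2303) | windmill J≥1.2303
J = 0.1351 → climb

J = 0.1351, regime = climb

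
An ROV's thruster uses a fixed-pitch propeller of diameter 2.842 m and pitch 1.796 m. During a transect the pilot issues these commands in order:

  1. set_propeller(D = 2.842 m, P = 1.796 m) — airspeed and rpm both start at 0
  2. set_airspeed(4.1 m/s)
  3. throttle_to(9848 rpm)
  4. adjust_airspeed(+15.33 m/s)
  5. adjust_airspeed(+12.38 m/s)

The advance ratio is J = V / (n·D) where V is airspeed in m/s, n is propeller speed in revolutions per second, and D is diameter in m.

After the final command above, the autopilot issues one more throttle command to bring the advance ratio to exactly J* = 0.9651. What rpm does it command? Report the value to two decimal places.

set_propeller: D = 2.842 m, P = 1.796 m (p = P/D = 0.631949); state ← (V=0, rpm=0)
set_airspeed(4.1): V ← 4.1 m/s
throttle_to(9848): rpm ← 9848
adjust_airspeed(+15.33): V ← 4.1 +15.33 = 19.43 m/s
adjust_airspeed(+12.38): V ← 19.43 +12.38 = 31.81 m/s
final state: V = 31.81 m/s, rpm = 9848 → n = rpm/60 = 164.133333 rev/s
target J* = 0.9651; solve J* = V/(n·D) for n: n = V/(J*·D) = 31.81/(0.9651 × 2.842) = 11.597577 rev/s
rpm = 60·n = 695.854644

rpm = 695.85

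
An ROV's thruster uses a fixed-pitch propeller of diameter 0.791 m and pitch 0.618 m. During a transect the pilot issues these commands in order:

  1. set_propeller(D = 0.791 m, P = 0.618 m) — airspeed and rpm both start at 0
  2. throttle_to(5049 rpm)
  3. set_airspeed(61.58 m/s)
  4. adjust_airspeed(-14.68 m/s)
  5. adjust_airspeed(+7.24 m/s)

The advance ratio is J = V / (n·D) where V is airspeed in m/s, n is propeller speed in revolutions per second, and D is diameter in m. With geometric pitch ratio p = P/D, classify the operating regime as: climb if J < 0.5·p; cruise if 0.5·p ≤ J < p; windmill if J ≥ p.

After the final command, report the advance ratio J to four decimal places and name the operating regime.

set_propeller: D = 0.791 m, P = 0.618 m (p = P/D = 0.781290); state ← (V=0, rpm=0)
throttle_to(5049): rpm ← 5049
set_airspeed(61.58): V ← 61.58 m/s
adjust_airspeed(-14.68): V ← 61.58 -14.68 = 46.9 m/s
adjust_airspeed(+7.24): V ← 46.9 +7.24 = 54.14 m/s
final state: V = 54.14 m/s, rpm = 5049 → n = rpm/60 = 84.150000 rev/s
J = V / (n·D) = 54.14 / (84.150000 × 0.791) = 0.813369
regime bands: climb J<0.3906 | cruise [0.3906, 0.7813) | windmill J≥0.7813
J = 0.8134 → windmill

J = 0.8134, regime = windmill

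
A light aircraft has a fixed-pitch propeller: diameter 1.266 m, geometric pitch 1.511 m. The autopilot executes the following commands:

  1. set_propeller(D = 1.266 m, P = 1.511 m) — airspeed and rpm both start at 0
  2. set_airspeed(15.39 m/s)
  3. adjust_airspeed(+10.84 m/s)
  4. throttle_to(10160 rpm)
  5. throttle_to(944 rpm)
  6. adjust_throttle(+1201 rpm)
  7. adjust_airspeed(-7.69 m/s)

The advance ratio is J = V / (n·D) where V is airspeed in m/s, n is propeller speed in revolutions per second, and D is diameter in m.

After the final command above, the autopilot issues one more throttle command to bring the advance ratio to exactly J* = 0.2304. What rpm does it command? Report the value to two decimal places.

set_propeller: D = 1.266 m, P = 1.511 m (p = P/D = 1.193523); state ← (V=0, rpm=0)
set_airspeed(15.39): V ← 15.39 m/s
adjust_airspeed(+10.84): V ← 15.39 +10.84 = 26.23 m/s
throttle_to(10160): rpm ← 10160
throttle_to(944): rpm ← 944
adjust_throttle(+1201): rpm ← 944 +1201 = 2145
adjust_airspeed(-7.69): V ← 26.23 -7.69 = 18.54 m/s
final state: V = 18.54 m/s, rpm = 2145 → n = rpm/60 = 35.750000 rev/s
target J* = 0.2304; solve J* = V/(n·D) for n: n = V/(J*·D) = 18.54/(0.2304 × 1.266) = 63.561414 rev/s
rpm = 60·n = 3813.684834

rpm = 3813.68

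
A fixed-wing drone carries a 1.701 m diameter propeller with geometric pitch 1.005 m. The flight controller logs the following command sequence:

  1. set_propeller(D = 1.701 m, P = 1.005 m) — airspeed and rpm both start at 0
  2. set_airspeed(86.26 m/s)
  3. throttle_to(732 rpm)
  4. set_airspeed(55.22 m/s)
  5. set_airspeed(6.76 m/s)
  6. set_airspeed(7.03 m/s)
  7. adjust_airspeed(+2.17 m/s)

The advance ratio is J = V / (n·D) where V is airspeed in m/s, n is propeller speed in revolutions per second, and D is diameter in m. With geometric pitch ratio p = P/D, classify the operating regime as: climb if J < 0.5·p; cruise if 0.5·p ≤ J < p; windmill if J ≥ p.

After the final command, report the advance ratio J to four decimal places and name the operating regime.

J = 0.4433, regime = cruise

set_propeller: D = 1.701 m, P = 1.005 m (p = P/D = 0.590829); state ← (V=0, rpm=0)
set_airspeed(86.26): V ← 86.26 m/s
throttle_to(732): rpm ← 732
set_airspeed(55.22): V ← 55.22 m/s
set_airspeed(6.76): V ← 6.76 m/s
set_airspeed(7.03): V ← 7.03 m/s
adjust_airspeed(+2.17): V ← 7.03 +2.17 = 9.2 m/s
final state: V = 9.2 m/s, rpm = 732 → n = rpm/60 = 12.200000 rev/s
J = V / (n·D) = 9.2 / (12.200000 × 1.701) = 0.443326
regime bands: climb J<0.2954 | cruise [0.2954, 0.5908) | windmill J≥0.5908
J = 0.4433 → cruise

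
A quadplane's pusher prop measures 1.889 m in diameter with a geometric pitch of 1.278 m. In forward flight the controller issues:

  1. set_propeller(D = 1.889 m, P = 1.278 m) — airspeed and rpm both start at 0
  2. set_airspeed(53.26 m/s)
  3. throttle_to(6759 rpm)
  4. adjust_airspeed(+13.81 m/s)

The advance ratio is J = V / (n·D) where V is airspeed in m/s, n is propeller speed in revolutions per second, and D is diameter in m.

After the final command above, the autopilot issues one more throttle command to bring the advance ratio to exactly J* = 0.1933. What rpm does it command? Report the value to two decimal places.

set_propeller: D = 1.889 m, P = 1.278 m (p = P/D = 0.676548); state ← (V=0, rpm=0)
set_airspeed(53.26): V ← 53.26 m/s
throttle_to(6759): rpm ← 6759
adjust_airspeed(+13.81): V ← 53.26 +13.81 = 67.07 m/s
final state: V = 67.07 m/s, rpm = 6759 → n = rpm/60 = 112.650000 rev/s
target J* = 0.1933; solve J* = V/(n·D) for n: n = V/(J*·D) = 67.07/(0.1933 × 1.889) = 183.681110 rev/s
rpm = 60·n = 11020.866579

rpm = 11020.87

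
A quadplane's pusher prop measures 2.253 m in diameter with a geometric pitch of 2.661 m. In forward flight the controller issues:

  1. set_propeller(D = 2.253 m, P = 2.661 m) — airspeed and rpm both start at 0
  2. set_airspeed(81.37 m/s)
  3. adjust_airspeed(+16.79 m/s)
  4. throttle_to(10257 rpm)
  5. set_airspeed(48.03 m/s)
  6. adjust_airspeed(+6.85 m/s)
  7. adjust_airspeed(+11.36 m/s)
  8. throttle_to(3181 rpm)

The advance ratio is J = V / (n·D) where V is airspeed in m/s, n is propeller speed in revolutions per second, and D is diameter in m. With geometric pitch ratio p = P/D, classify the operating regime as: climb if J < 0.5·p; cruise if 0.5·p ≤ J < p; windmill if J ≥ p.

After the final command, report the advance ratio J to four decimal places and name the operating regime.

J = 0.5546, regime = climb

set_propeller: D = 2.253 m, P = 2.661 m (p = P/D = 1.181092); state ← (V=0, rpm=0)
set_airspeed(81.37): V ← 81.37 m/s
adjust_airspeed(+16.79): V ← 81.37 +16.79 = 98.16 m/s
throttle_to(10257): rpm ← 10257
set_airspeed(48.03): V ← 48.03 m/s
adjust_airspeed(+6.85): V ← 48.03 +6.85 = 54.88 m/s
adjust_airspeed(+11.36): V ← 54.88 +11.36 = 66.24 m/s
throttle_to(3181): rpm ← 3181
final state: V = 66.24 m/s, rpm = 3181 → n = rpm/60 = 53.016667 rev/s
J = V / (n·D) = 66.24 / (53.016667 × 2.253) = 0.554558
regime bands: climb J<0.5905 | cruise [0.5905, 1.1811) | windmill J≥1.1811
J = 0.5546 → climb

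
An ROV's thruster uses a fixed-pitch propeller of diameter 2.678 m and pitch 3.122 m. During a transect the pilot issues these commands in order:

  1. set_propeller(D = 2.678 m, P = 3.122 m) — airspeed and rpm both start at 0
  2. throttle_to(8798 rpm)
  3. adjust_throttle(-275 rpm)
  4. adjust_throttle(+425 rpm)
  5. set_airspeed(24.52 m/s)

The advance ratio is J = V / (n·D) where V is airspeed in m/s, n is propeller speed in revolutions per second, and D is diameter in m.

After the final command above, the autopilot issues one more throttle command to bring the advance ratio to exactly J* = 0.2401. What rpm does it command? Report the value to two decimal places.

set_propeller: D = 2.678 m, P = 3.122 m (p = P/D = 1.165795); state ← (V=0, rpm=0)
throttle_to(8798): rpm ← 8798
adjust_throttle(-275): rpm ← 8798 -275 = 8523
adjust_throttle(+425): rpm ← 8523 +425 = 8948
set_airspeed(24.52): V ← 24.52 m/s
final state: V = 24.52 m/s, rpm = 8948 → n = rpm/60 = 149.133333 rev/s
target J* = 0.2401; solve J* = V/(n·D) for n: n = V/(J*·D) = 24.52/(0.2401 × 2.678) = 38.134472 rev/s
rpm = 60·n = 2288.068296

rpm = 2288.07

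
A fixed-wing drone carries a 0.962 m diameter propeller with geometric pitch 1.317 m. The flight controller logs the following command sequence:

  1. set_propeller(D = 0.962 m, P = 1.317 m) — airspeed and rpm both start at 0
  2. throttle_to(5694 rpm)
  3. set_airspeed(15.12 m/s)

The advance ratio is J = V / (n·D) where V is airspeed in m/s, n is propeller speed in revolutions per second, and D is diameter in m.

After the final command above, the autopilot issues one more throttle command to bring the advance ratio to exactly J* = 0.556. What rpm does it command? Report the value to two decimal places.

set_propeller: D = 0.962 m, P = 1.317 m (p = P/D = 1.369023); state ← (V=0, rpm=0)
throttle_to(5694): rpm ← 5694
set_airspeed(15.12): V ← 15.12 m/s
final state: V = 15.12 m/s, rpm = 5694 → n = rpm/60 = 94.900000 rev/s
target J* = 0.556; solve J* = V/(n·D) for n: n = V/(J*·D) = 15.12/(0.556 × 0.962) = 28.268446 rev/s
rpm = 60·n = 1696.106732

rpm = 1696.11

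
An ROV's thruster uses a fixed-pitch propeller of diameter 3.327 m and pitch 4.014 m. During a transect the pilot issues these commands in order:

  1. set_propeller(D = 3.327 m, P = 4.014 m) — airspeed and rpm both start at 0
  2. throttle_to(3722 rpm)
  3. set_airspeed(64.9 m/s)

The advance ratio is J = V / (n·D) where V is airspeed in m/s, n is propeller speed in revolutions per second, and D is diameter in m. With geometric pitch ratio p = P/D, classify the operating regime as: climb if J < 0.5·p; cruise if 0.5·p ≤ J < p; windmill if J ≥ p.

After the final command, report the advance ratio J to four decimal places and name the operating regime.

J = 0.3145, regime = climb

set_propeller: D = 3.327 m, P = 4.014 m (p = P/D = 1.206492); state ← (V=0, rpm=0)
throttle_to(3722): rpm ← 3722
set_airspeed(64.9): V ← 64.9 m/s
final state: V = 64.9 m/s, rpm = 3722 → n = rpm/60 = 62.033333 rev/s
J = V / (n·D) = 64.9 / (62.033333 × 3.327) = 0.314461
regime bands: climb J<0.6032 | cruise [0.6032, 1.2065) | windmill J≥1.2065
J = 0.3145 → climb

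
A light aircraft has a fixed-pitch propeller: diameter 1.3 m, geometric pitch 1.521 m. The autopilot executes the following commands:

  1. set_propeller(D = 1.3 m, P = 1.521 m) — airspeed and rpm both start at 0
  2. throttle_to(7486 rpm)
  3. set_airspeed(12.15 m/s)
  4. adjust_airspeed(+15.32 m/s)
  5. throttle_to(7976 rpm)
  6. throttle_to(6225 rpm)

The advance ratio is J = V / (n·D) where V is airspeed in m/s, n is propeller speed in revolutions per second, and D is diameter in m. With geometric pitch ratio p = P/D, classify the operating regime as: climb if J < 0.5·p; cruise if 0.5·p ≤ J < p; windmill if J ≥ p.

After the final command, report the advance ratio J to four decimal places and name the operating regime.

set_propeller: D = 1.3 m, P = 1.521 m (p = P/D = 1.170000); state ← (V=0, rpm=0)
throttle_to(7486): rpm ← 7486
set_airspeed(12.15): V ← 12.15 m/s
adjust_airspeed(+15.32): V ← 12.15 +15.32 = 27.47 m/s
throttle_to(7976): rpm ← 7976
throttle_to(6225): rpm ← 6225
final state: V = 27.47 m/s, rpm = 6225 → n = rpm/60 = 103.750000 rev/s
J = V / (n·D) = 27.47 / (103.750000 × 1.3) = 0.203670
regime bands: climb J<0.5850 | cruise [0.5850, 1.1700) | windmill J≥1.1700
J = 0.2037 → climb

J = 0.2037, regime = climb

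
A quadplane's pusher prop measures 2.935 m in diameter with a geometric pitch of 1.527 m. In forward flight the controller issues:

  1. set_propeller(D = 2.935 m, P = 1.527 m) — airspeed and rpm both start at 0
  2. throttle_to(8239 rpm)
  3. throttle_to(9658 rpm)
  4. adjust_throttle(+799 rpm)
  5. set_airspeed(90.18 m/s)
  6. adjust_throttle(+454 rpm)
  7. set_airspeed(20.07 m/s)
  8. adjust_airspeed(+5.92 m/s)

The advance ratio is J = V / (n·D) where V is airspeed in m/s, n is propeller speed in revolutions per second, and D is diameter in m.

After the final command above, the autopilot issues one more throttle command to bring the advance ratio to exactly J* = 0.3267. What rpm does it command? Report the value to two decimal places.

rpm = 1626.30

set_propeller: D = 2.935 m, P = 1.527 m (p = P/D = 0.520273); state ← (V=0, rpm=0)
throttle_to(8239): rpm ← 8239
throttle_to(9658): rpm ← 9658
adjust_throttle(+799): rpm ← 9658 +799 = 10457
set_airspeed(90.18): V ← 90.18 m/s
adjust_throttle(+454): rpm ← 10457 +454 = 10911
set_airspeed(20.07): V ← 20.07 m/s
adjust_airspeed(+5.92): V ← 20.07 +5.92 = 25.99 m/s
final state: V = 25.99 m/s, rpm = 10911 → n = rpm/60 = 181.850000 rev/s
target J* = 0.3267; solve J* = V/(n·D) for n: n = V/(J*·D) = 25.99/(0.3267 × 2.935) = 27.104977 rev/s
rpm = 60·n = 1626.298606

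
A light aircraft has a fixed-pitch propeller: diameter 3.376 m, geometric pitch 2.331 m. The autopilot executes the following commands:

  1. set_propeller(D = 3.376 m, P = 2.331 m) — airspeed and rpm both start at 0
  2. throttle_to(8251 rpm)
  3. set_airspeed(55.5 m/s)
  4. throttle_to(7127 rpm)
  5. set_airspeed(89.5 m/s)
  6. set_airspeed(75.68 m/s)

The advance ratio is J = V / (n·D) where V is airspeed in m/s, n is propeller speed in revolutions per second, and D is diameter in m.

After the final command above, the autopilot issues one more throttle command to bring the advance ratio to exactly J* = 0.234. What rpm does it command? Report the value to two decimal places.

rpm = 5747.96

set_propeller: D = 3.376 m, P = 2.331 m (p = P/D = 0.690462); state ← (V=0, rpm=0)
throttle_to(8251): rpm ← 8251
set_airspeed(55.5): V ← 55.5 m/s
throttle_to(7127): rpm ← 7127
set_airspeed(89.5): V ← 89.5 m/s
set_airspeed(75.68): V ← 75.68 m/s
final state: V = 75.68 m/s, rpm = 7127 → n = rpm/60 = 118.783333 rev/s
target J* = 0.234; solve J* = V/(n·D) for n: n = V/(J*·D) = 75.68/(0.234 × 3.376) = 95.799409 rev/s
rpm = 60·n = 5747.964516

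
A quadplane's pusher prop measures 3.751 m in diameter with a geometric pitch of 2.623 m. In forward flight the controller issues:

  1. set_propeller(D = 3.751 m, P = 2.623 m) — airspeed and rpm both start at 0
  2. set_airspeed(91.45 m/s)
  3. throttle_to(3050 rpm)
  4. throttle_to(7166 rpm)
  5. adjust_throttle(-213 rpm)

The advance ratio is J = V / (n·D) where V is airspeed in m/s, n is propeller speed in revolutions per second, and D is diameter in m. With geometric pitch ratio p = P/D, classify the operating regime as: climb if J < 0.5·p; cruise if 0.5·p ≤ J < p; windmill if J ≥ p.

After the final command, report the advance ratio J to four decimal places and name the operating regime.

set_propeller: D = 3.751 m, P = 2.623 m (p = P/D = 0.699280); state ← (V=0, rpm=0)
set_airspeed(91.45): V ← 91.45 m/s
throttle_to(3050): rpm ← 3050
throttle_to(7166): rpm ← 7166
adjust_throttle(-213): rpm ← 7166 -213 = 6953
final state: V = 91.45 m/s, rpm = 6953 → n = rpm/60 = 115.883333 rev/s
J = V / (n·D) = 91.45 / (115.883333 × 3.751) = 0.210385
regime bands: climb J<0.3496 | cruise [0.3496, 0.6993) | windmill J≥0.6993
J = 0.2104 → climb

J = 0.2104, regime = climb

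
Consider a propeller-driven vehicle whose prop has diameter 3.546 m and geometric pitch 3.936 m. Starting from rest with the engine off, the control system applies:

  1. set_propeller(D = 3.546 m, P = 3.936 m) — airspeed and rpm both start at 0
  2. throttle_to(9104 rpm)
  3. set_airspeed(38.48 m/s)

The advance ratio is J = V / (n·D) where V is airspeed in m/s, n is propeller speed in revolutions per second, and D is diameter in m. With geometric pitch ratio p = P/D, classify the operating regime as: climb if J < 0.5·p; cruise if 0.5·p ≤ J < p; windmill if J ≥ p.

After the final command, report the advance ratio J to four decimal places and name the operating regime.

set_propeller: D = 3.546 m, P = 3.936 m (p = P/D = 1.109983); state ← (V=0, rpm=0)
throttle_to(9104): rpm ← 9104
set_airspeed(38.48): V ← 38.48 m/s
final state: V = 38.48 m/s, rpm = 9104 → n = rpm/60 = 151.733333 rev/s
J = V / (n·D) = 38.48 / (151.733333 × 3.546) = 0.071518
regime bands: climb J<0.5550 | cruise [0.5550, 1.1100) | windmill J≥1.1100
J = 0.0715 → climb

J = 0.0715, regime = climb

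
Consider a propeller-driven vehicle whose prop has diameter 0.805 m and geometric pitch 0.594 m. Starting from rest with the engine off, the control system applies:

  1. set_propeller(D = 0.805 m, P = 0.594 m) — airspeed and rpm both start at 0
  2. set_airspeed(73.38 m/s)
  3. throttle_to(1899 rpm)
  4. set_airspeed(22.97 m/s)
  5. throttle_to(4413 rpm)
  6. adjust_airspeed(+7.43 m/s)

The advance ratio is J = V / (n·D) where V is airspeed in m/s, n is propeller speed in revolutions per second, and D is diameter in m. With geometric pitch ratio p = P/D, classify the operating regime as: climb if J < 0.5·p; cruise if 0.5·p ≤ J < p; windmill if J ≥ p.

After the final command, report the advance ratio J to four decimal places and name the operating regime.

set_propeller: D = 0.805 m, P = 0.594 m (p = P/D = 0.737888); state ← (V=0, rpm=0)
set_airspeed(73.38): V ← 73.38 m/s
throttle_to(1899): rpm ← 1899
set_airspeed(22.97): V ← 22.97 m/s
throttle_to(4413): rpm ← 4413
adjust_airspeed(+7.43): V ← 22.97 +7.43 = 30.4 m/s
final state: V = 30.4 m/s, rpm = 4413 → n = rpm/60 = 73.550000 rev/s
J = V / (n·D) = 30.4 / (73.550000 × 0.805) = 0.513446
regime bands: climb J<0.3689 | cruise [0.3689, 0.7379) | windmill J≥0.7379
J = 0.5134 → cruise

J = 0.5134, regime = cruise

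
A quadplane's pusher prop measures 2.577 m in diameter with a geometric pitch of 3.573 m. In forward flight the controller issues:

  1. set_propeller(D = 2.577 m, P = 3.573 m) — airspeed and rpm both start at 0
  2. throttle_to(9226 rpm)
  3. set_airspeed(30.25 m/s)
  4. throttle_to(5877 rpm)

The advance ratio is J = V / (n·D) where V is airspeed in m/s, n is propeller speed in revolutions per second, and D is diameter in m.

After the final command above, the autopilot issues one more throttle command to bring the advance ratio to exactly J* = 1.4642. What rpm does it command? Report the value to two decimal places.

set_propeller: D = 2.577 m, P = 3.573 m (p = P/D = 1.386496); state ← (V=0, rpm=0)
throttle_to(9226): rpm ← 9226
set_airspeed(30.25): V ← 30.25 m/s
throttle_to(5877): rpm ← 5877
final state: V = 30.25 m/s, rpm = 5877 → n = rpm/60 = 97.950000 rev/s
target J* = 1.4642; solve J* = V/(n·D) for n: n = V/(J*·D) = 30.25/(1.4642 × 2.577) = 8.016976 rev/s
rpm = 60·n = 481.018532

rpm = 481.02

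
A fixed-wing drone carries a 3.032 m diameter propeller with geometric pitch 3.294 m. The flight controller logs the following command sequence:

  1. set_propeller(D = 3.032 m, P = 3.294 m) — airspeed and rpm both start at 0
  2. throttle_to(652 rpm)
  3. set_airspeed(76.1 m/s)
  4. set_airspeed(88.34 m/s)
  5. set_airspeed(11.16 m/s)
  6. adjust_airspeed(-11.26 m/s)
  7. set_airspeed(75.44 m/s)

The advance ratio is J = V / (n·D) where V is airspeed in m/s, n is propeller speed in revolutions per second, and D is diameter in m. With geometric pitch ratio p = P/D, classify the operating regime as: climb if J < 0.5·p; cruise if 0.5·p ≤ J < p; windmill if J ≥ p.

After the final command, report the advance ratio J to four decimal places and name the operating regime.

J = 2.2897, regime = windmill

set_propeller: D = 3.032 m, P = 3.294 m (p = P/D = 1.086412); state ← (V=0, rpm=0)
throttle_to(652): rpm ← 652
set_airspeed(76.1): V ← 76.1 m/s
set_airspeed(88.34): V ← 88.34 m/s
set_airspeed(11.16): V ← 11.16 m/s
adjust_airspeed(-11.26): V ← 11.16 -11.26 = -0.1 m/s
set_airspeed(75.44): V ← 75.44 m/s
final state: V = 75.44 m/s, rpm = 652 → n = rpm/60 = 10.866667 rev/s
J = V / (n·D) = 75.44 / (10.866667 × 3.032) = 2.289687
regime bands: climb J<0.5432 | cruise [0.5432, 1.0864) | windmill J≥1.0864
J = 2.2897 → windmill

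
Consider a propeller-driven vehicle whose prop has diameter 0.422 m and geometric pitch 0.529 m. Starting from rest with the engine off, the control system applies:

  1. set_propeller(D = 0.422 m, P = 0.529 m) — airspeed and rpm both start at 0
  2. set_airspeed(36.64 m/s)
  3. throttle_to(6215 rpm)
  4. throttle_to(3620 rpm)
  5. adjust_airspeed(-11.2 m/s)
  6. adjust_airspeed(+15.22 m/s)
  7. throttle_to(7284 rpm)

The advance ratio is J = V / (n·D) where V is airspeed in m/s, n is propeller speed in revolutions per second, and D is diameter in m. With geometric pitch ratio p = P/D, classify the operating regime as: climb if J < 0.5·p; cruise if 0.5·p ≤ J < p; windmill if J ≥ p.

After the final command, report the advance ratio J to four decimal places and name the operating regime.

J = 0.7937, regime = cruise

set_propeller: D = 0.422 m, P = 0.529 m (p = P/D = 1.253555); state ← (V=0, rpm=0)
set_airspeed(36.64): V ← 36.64 m/s
throttle_to(6215): rpm ← 6215
throttle_to(3620): rpm ← 3620
adjust_airspeed(-11.2): V ← 36.64 -11.2 = 25.44 m/s
adjust_airspeed(+15.22): V ← 25.44 +15.22 = 40.66 m/s
throttle_to(7284): rpm ← 7284
final state: V = 40.66 m/s, rpm = 7284 → n = rpm/60 = 121.400000 rev/s
J = V / (n·D) = 40.66 / (121.400000 × 0.422) = 0.793663
regime bands: climb J<0.6268 | cruise [0.6268, 1.2536) | windmill J≥1.2536
J = 0.7937 → cruise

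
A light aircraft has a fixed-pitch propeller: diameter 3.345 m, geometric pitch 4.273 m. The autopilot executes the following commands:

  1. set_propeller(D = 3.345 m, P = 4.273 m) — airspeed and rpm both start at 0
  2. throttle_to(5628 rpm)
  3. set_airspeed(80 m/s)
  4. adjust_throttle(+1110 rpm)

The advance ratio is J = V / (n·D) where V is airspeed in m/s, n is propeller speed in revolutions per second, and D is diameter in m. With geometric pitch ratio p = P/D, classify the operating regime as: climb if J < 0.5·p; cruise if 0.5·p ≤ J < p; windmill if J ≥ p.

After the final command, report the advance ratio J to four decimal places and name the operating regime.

J = 0.2130, regime = climb

set_propeller: D = 3.345 m, P = 4.273 m (p = P/D = 1.277429); state ← (V=0, rpm=0)
throttle_to(5628): rpm ← 5628
set_airspeed(80): V ← 80 m/s
adjust_throttle(+1110): rpm ← 5628 +1110 = 6738
final state: V = 80 m/s, rpm = 6738 → n = rpm/60 = 112.300000 rev/s
J = V / (n·D) = 80 / (112.300000 × 3.345) = 0.212968
regime bands: climb J<0.6387 | cruise [0.6387, 1.2774) | windmill J≥1.2774
J = 0.2130 → climb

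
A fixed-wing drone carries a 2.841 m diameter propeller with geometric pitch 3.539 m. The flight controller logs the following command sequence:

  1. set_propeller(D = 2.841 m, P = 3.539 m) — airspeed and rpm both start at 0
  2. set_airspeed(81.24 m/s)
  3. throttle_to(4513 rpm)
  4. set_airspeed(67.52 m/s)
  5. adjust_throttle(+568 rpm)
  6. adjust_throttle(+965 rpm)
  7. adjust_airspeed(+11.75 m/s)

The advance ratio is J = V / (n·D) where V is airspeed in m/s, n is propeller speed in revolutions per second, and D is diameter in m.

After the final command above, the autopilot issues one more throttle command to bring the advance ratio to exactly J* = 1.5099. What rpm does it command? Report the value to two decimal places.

set_propeller: D = 2.841 m, P = 3.539 m (p = P/D = 1.245688); state ← (V=0, rpm=0)
set_airspeed(81.24): V ← 81.24 m/s
throttle_to(4513): rpm ← 4513
set_airspeed(67.52): V ← 67.52 m/s
adjust_throttle(+568): rpm ← 4513 +568 = 5081
adjust_throttle(+965): rpm ← 5081 +965 = 6046
adjust_airspeed(+11.75): V ← 67.52 +11.75 = 79.27 m/s
final state: V = 79.27 m/s, rpm = 6046 → n = rpm/60 = 100.766667 rev/s
target J* = 1.5099; solve J* = V/(n·D) for n: n = V/(J*·D) = 79.27/(1.5099 × 2.841) = 18.479467 rev/s
rpm = 60·n = 1108.768016

rpm = 1108.77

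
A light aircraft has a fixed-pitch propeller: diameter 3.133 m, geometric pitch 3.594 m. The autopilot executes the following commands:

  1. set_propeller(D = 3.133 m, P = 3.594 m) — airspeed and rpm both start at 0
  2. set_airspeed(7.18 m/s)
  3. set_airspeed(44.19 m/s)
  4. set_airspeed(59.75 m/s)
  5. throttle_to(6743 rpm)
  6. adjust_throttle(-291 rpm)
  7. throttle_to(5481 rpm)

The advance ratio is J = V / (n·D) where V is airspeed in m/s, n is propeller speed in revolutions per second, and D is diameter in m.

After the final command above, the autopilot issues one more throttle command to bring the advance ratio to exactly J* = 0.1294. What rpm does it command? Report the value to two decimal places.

rpm = 8842.90

set_propeller: D = 3.133 m, P = 3.594 m (p = P/D = 1.147143); state ← (V=0, rpm=0)
set_airspeed(7.18): V ← 7.18 m/s
set_airspeed(44.19): V ← 44.19 m/s
set_airspeed(59.75): V ← 59.75 m/s
throttle_to(6743): rpm ← 6743
adjust_throttle(-291): rpm ← 6743 -291 = 6452
throttle_to(5481): rpm ← 5481
final state: V = 59.75 m/s, rpm = 5481 → n = rpm/60 = 91.350000 rev/s
target J* = 0.1294; solve J* = V/(n·D) for n: n = V/(J*·D) = 59.75/(0.1294 × 3.133) = 147.381590 rev/s
rpm = 60·n = 8842.895418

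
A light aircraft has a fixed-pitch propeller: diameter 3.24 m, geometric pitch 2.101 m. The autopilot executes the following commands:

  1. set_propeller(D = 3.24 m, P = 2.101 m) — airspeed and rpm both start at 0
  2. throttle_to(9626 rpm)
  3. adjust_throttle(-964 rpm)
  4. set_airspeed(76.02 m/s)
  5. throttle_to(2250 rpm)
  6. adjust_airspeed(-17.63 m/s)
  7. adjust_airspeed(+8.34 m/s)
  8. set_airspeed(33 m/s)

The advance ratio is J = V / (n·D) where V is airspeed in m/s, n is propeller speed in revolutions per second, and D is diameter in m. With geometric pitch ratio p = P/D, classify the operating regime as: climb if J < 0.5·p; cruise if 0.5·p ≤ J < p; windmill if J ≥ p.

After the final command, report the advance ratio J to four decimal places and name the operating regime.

set_propeller: D = 3.24 m, P = 2.101 m (p = P/D = 0.648457); state ← (V=0, rpm=0)
throttle_to(9626): rpm ← 9626
adjust_throttle(-964): rpm ← 9626 -964 = 8662
set_airspeed(76.02): V ← 76.02 m/s
throttle_to(2250): rpm ← 2250
adjust_airspeed(-17.63): V ← 76.02 -17.63 = 58.39 m/s
adjust_airspeed(+8.34): V ← 58.39 +8.34 = 66.73 m/s
set_airspeed(33): V ← 33 m/s
final state: V = 33 m/s, rpm = 2250 → n = rpm/60 = 37.500000 rev/s
J = V / (n·D) = 33 / (37.500000 × 3.24) = 0.271605
regime bands: climb J<0.3242 | cruise [0.3242, 0.6485) | windmill J≥0.6485
J = 0.2716 → climb

J = 0.2716, regime = climb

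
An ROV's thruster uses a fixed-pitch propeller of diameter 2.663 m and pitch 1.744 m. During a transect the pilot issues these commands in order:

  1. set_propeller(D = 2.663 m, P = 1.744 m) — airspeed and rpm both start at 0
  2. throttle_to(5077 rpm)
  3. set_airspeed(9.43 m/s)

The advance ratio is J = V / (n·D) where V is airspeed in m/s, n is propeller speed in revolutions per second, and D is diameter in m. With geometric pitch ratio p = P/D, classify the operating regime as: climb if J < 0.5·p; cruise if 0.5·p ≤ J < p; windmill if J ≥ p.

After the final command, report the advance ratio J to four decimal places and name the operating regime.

J = 0.0418, regime = climb

set_propeller: D = 2.663 m, P = 1.744 m (p = P/D = 0.654900); state ← (V=0, rpm=0)
throttle_to(5077): rpm ← 5077
set_airspeed(9.43): V ← 9.43 m/s
final state: V = 9.43 m/s, rpm = 5077 → n = rpm/60 = 84.616667 rev/s
J = V / (n·D) = 9.43 / (84.616667 × 2.663) = 0.041849
regime bands: climb J<0.3275 | cruise [0.3275, 0.6549) | windmill J≥0.6549
J = 0.0418 → climb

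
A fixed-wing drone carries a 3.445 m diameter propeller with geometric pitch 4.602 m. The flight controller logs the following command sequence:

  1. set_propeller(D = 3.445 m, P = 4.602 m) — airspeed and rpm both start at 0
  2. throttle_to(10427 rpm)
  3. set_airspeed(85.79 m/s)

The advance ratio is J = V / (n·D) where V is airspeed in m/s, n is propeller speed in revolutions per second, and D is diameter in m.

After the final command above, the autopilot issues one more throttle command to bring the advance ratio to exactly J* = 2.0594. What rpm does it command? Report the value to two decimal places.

rpm = 725.53

set_propeller: D = 3.445 m, P = 4.602 m (p = P/D = 1.335849); state ← (V=0, rpm=0)
throttle_to(10427): rpm ← 10427
set_airspeed(85.79): V ← 85.79 m/s
final state: V = 85.79 m/s, rpm = 10427 → n = rpm/60 = 173.783333 rev/s
target J* = 2.0594; solve J* = V/(n·D) for n: n = V/(J*·D) = 85.79/(2.0594 × 3.445) = 12.092239 rev/s
rpm = 60·n = 725.534358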